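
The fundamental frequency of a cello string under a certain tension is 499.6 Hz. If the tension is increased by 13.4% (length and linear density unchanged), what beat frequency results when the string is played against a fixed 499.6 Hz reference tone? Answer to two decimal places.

32.42 Hz

For a string, f ∝ √T, so the new frequency is 499.6·√1.134 = 532.0212 Hz.
f_beat = |532.0212 − 499.6| = 32.42 Hz.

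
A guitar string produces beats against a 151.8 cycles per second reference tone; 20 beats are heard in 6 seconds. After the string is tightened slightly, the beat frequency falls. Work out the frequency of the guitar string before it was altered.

148.4667 Hz

Beat frequency = 20/6 = 3.3333 Hz.
|f − 151.8| = 3.3333, so the guitar string was at either 148.4667 Hz or 155.1333 Hz.
Increasing tension raises a string's frequency; the adjustment raises the guitar string's frequency.
The beat rate fell, so the adjustment moved the guitar string toward 151.8 Hz — it must have started below the reference.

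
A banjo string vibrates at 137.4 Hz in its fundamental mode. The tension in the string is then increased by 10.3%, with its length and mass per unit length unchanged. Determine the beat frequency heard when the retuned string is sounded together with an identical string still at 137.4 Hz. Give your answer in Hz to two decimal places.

6.90 Hz

For a string, f ∝ √T, so the new frequency is 137.4·√1.103 = 144.3027 Hz.
f_beat = |144.3027 − 137.4| = 6.90 Hz.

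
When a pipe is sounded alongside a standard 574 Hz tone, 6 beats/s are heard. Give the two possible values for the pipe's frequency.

|f − 574| = 6, so f = 574 ± 6.

568 Hz or 580 Hz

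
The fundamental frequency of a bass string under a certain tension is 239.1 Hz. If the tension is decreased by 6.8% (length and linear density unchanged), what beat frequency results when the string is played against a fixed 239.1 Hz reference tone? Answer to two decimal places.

For a string, f ∝ √T, so the new frequency is 239.1·√0.932 = 230.8275 Hz.
f_beat = |230.8275 − 239.1| = 8.27 Hz.

8.27 Hz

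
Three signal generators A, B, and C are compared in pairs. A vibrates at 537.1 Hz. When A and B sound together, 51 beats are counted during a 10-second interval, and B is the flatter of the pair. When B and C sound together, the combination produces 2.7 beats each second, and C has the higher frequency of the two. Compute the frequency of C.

A–B: Beat frequency = 51/10 = 5.1 Hz.
B is below A, so f_B = 537.1 − 5.1 = 532 Hz.
C is above B, so f_C = 532 + 2.7 = 534.7 Hz.

534.7 Hz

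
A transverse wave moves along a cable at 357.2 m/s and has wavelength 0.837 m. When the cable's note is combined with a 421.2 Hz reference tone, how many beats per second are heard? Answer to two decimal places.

5.56 Hz

Source frequency f = v/λ = 357.2/0.837 = 426.7622 Hz.
f_beat = |426.7622 − 421.2| = 5.56 Hz.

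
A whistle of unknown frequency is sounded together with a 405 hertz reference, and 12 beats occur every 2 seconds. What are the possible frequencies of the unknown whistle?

399 Hz or 411 Hz

Beat frequency = 12/2 = 6 Hz.
|f − 405| = 6, so f = 405 ± 6.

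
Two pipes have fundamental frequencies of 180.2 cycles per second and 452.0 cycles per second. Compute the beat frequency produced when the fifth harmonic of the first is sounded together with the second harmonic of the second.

3.0 Hz

Fifth harmonic of the first: 5·180.2 = 901.0 Hz.
Second harmonic of the second: 2·452.0 = 904.0 Hz.
f_beat = |901.0 − 904.0| = 3.0 Hz.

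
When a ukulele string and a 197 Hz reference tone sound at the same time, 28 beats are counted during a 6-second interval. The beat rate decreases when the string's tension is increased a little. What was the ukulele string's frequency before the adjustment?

192.3333 Hz

Beat frequency = 28/6 = 4.6667 Hz.
|f − 197| = 4.6667, so the ukulele string was at either 192.3333 Hz or 201.6667 Hz.
Higher tension means higher frequency; the adjustment raises the ukulele string's frequency.
The beat rate fell, so the adjustment moved the ukulele string toward 197 Hz — it must have started below the reference.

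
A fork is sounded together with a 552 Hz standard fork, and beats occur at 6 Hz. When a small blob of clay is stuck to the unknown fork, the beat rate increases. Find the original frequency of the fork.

|f − 552| = 6, so the fork was at either 546 Hz or 558 Hz.
Adding mass to a fork lowers its frequency; the adjustment lowers the fork's frequency.
The beat rate rose, so the adjustment moved the fork further from 552 Hz — it was already below the reference.

546 Hz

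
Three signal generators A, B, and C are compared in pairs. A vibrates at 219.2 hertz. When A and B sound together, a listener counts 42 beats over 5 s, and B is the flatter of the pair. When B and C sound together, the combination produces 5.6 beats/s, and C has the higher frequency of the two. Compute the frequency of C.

A–B: Beat frequency = 42/5 = 8.4 Hz.
B is below A, so f_B = 219.2 − 8.4 = 210.8 Hz.
C is above B, so f_C = 210.8 + 5.6 = 216.4 Hz.

216.4 Hz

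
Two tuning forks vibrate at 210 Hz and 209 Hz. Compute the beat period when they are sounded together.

f_beat = |210 − 209| = 1 Hz.
Beat period T = 1 / f_beat = 1 / 1 s.

1.000 s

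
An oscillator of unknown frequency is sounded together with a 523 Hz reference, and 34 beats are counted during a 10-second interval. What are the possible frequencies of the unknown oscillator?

Beat frequency = 34/10 = 3.4 Hz.
|f − 523| = 3.4, so f = 523 ± 3.4.

519.6 Hz or 526.4 Hz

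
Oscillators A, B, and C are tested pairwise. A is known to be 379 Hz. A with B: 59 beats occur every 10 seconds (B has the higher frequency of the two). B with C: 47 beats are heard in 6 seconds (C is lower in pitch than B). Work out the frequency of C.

A–B: Beat frequency = 59/10 = 5.9 Hz.
B is above A, so f_B = 379 + 5.9 = 384.9 Hz.
B–C: Beat frequency = 47/6 = 7.8333 Hz.
C is below B, so f_C = 384.9 − 7.8333 = 377.0667 Hz.

377.0667 Hz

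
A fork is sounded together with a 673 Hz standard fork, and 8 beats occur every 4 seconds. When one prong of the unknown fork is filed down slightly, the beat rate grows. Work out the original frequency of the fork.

675 Hz

Beat frequency = 8/4 = 2 Hz.
|f − 673| = 2, so the fork was at either 671 Hz or 675 Hz.
Filing a prong removes mass and raises the fork's frequency; the adjustment raises the fork's frequency.
The beat rate rose, so the adjustment moved the fork further from 673 Hz — it was already above the reference.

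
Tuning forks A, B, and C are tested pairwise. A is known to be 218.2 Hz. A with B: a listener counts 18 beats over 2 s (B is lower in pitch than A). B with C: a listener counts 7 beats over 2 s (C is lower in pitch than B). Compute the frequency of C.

A–B: Beat frequency = 18/2 = 9 Hz.
B is below A, so f_B = 218.2 − 9 = 209.2 Hz.
B–C: Beat frequency = 7/2 = 3.5 Hz.
C is below B, so f_C = 209.2 − 3.5 = 205.7 Hz.

205.7 Hz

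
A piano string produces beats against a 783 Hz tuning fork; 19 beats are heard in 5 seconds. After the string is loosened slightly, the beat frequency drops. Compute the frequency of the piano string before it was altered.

786.8 Hz

Beat frequency = 19/5 = 3.8 Hz.
|f − 783| = 3.8, so the piano string was at either 779.2 Hz or 786.8 Hz.
Reducing tension lowers a string's frequency; the adjustment lowers the piano string's frequency.
The beat rate fell, so the adjustment moved the piano string toward 783 Hz — it must have started above the reference.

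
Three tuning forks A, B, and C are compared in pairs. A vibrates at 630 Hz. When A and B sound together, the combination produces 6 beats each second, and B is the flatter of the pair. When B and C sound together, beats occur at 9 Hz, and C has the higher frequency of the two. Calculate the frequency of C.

B is below A, so f_B = 630 − 6 = 624 Hz.
C is above B, so f_C = 624 + 9 = 633 Hz.

633 Hz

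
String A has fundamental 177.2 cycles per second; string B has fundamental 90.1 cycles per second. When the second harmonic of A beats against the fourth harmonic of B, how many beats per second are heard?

6.0 Hz

Second harmonic of the first: 2·177.2 = 354.4 Hz.
Fourth harmonic of the second: 4·90.1 = 360.4 Hz.
f_beat = |354.4 − 360.4| = 6.0 Hz.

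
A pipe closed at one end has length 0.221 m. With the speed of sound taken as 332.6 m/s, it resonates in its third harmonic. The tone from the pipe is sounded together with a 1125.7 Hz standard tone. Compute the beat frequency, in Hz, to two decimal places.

Closed pipe (odd harmonics): f_n = n·v/(4L) = 3·332.6/(4·0.221) = 1128.7330 Hz.
f_beat = |1128.7330 − 1125.7| = 3.03 Hz.

3.03 Hz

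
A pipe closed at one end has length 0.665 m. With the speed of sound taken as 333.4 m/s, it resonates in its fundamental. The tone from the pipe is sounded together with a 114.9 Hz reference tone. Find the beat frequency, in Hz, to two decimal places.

10.44 Hz

Closed pipe (odd harmonics): f_n = n·v/(4L) = 1·333.4/(4·0.665) = 125.3383 Hz.
f_beat = |125.3383 − 114.9| = 10.44 Hz.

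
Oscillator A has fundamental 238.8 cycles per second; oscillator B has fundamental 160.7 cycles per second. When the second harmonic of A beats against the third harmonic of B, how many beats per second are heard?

Second harmonic of the first: 2·238.8 = 477.6 Hz.
Third harmonic of the second: 3·160.7 = 482.1 Hz.
f_beat = |477.6 − 482.1| = 4.5 Hz.

4.5 Hz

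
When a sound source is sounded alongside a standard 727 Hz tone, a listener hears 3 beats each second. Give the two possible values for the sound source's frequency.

724 Hz or 730 Hz

|f − 727| = 3, so f = 727 ± 3.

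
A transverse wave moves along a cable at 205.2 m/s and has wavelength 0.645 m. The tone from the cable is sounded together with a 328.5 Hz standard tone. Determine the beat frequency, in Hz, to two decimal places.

10.36 Hz

Source frequency f = v/λ = 205.2/0.645 = 318.1395 Hz.
f_beat = |318.1395 − 328.5| = 10.36 Hz.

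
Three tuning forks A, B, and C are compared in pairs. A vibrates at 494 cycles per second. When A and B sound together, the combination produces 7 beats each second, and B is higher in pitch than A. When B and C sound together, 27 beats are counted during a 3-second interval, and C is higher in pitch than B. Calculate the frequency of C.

510 Hz

B is above A, so f_B = 494 + 7 = 501 Hz.
B–C: Beat frequency = 27/3 = 9 Hz.
C is above B, so f_C = 501 + 9 = 510 Hz.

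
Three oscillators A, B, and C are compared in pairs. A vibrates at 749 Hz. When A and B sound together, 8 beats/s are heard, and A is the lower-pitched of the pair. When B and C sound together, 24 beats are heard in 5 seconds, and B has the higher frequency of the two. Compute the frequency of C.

B is above A, so f_B = 749 + 8 = 757 Hz.
B–C: Beat frequency = 24/5 = 4.8 Hz.
C is below B, so f_C = 757 − 4.8 = 752.2 Hz.

752.2 Hz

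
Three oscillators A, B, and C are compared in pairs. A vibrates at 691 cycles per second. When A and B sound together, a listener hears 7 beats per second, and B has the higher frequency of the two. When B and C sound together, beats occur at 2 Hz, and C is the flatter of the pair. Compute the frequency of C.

B is above A, so f_B = 691 + 7 = 698 Hz.
C is below B, so f_C = 698 − 2 = 696 Hz.

696 Hz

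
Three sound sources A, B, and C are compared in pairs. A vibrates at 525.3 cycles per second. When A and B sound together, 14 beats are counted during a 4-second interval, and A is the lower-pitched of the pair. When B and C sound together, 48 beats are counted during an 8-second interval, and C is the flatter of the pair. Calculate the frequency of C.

522.8 Hz

A–B: Beat frequency = 14/4 = 3.5 Hz.
B is above A, so f_B = 525.3 + 3.5 = 528.8 Hz.
B–C: Beat frequency = 48/8 = 6 Hz.
C is below B, so f_C = 528.8 − 6 = 522.8 Hz.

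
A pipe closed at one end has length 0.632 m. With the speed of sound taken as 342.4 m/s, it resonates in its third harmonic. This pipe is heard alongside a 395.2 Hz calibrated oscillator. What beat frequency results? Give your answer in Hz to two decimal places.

Closed pipe (odd harmonics): f_n = n·v/(4L) = 3·342.4/(4·0.632) = 406.3291 Hz.
f_beat = |406.3291 − 395.2| = 11.13 Hz.

11.13 Hz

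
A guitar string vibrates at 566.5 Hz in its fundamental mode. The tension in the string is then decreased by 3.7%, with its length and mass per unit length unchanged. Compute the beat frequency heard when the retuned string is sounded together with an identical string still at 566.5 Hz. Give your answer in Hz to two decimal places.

10.58 Hz

For a string, f ∝ √T, so the new frequency is 566.5·√0.963 = 555.9210 Hz.
f_beat = |555.9210 − 566.5| = 10.58 Hz.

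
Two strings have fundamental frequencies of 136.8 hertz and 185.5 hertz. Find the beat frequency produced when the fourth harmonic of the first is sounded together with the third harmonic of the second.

9.3 Hz

Fourth harmonic of the first: 4·136.8 = 547.2 Hz.
Third harmonic of the second: 3·185.5 = 556.5 Hz.
f_beat = |547.2 − 556.5| = 9.3 Hz.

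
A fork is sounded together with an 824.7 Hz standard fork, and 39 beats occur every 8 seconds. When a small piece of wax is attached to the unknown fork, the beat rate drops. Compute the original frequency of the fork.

829.575 Hz

Beat frequency = 39/8 = 4.875 Hz.
|f − 824.7| = 4.875, so the fork was at either 819.825 Hz or 829.575 Hz.
Loading a fork with wax lowers its frequency; the adjustment lowers the fork's frequency.
The beat rate fell, so the adjustment moved the fork toward 824.7 Hz — it must have started above the reference.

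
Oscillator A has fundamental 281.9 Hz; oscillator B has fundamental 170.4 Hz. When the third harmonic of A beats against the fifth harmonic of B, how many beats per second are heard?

Third harmonic of the first: 3·281.9 = 845.7 Hz.
Fifth harmonic of the second: 5·170.4 = 852.0 Hz.
f_beat = |845.7 − 852.0| = 6.3 Hz.

6.3 Hz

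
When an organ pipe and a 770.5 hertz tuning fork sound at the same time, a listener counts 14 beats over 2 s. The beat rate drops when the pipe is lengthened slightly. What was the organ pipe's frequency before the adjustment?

Beat frequency = 14/2 = 7 Hz.
|f − 770.5| = 7, so the organ pipe was at either 763.5 Hz or 777.5 Hz.
A longer pipe has a lower fundamental; the adjustment lowers the organ pipe's frequency.
The beat rate fell, so the adjustment moved the organ pipe toward 770.5 Hz — it must have started above the reference.

777.5 Hz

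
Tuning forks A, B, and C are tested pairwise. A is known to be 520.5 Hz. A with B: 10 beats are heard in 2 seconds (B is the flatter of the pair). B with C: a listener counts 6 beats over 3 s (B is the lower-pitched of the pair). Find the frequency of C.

A–B: Beat frequency = 10/2 = 5 Hz.
B is below A, so f_B = 520.5 − 5 = 515.5 Hz.
B–C: Beat frequency = 6/3 = 2 Hz.
C is above B, so f_C = 515.5 + 2 = 517.5 Hz.

517.5 Hz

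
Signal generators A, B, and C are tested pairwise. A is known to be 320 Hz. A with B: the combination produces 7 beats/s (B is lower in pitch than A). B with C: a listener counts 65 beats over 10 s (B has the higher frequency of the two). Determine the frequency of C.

B is below A, so f_B = 320 − 7 = 313 Hz.
B–C: Beat frequency = 65/10 = 6.5 Hz.
C is below B, so f_C = 313 − 6.5 = 306.5 Hz.

306.5 Hz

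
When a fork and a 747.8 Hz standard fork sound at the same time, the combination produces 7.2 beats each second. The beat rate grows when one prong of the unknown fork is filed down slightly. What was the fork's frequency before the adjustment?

|f − 747.8| = 7.2, so the fork was at either 740.6 Hz or 755 Hz.
Filing a prong removes mass and raises the fork's frequency; the adjustment raises the fork's frequency.
The beat rate rose, so the adjustment moved the fork further from 747.8 Hz — it was already above the reference.

755 Hz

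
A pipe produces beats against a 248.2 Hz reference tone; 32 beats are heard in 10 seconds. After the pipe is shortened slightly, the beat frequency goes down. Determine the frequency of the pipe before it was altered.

Beat frequency = 32/10 = 3.2 Hz.
|f − 248.2| = 3.2, so the pipe was at either 245 Hz or 251.4 Hz.
A shorter pipe has a higher fundamental; the adjustment raises the pipe's frequency.
The beat rate fell, so the adjustment moved the pipe toward 248.2 Hz — it must have started below the reference.

245 Hz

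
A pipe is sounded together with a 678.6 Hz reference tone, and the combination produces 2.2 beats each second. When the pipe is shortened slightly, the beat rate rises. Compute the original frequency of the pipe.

|f − 678.6| = 2.2, so the pipe was at either 676.4 Hz or 680.8 Hz.
A shorter pipe has a higher fundamental; the adjustment raises the pipe's frequency.
The beat rate rose, so the adjustment moved the pipe further from 678.6 Hz — it was already above the reference.

680.8 Hz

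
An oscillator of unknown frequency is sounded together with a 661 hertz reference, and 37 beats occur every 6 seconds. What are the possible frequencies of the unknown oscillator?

Beat frequency = 37/6 = 6.1667 Hz.
|f − 661| = 6.1667, so f = 661 ± 6.1667.

654.8333 Hz or 667.1667 Hz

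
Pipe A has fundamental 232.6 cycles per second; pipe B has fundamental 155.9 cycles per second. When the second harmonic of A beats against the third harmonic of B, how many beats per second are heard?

Second harmonic of the first: 2·232.6 = 465.2 Hz.
Third harmonic of the second: 3·155.9 = 467.7 Hz.
f_beat = |465.2 − 467.7| = 2.5 Hz.

2.5 Hz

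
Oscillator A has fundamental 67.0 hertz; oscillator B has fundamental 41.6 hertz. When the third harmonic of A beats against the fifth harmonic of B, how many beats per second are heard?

7.0 Hz

Third harmonic of the first: 3·67.0 = 201.0 Hz.
Fifth harmonic of the second: 5·41.6 = 208.0 Hz.
f_beat = |201.0 − 208.0| = 7.0 Hz.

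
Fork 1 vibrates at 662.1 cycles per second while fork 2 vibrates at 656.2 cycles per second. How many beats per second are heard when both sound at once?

The beat frequency equals the magnitude of the frequency difference.
|662.1 − 656.2| = 5.9 Hz.

5.9 Hz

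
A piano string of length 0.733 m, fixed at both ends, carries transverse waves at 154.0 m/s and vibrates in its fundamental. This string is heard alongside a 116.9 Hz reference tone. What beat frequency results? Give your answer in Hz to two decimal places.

11.85 Hz

For a string fixed at both ends, f_n = n·v/(2L) = 1·154.0/(2·0.733) = 105.0477 Hz.
f_beat = |105.0477 − 116.9| = 11.85 Hz.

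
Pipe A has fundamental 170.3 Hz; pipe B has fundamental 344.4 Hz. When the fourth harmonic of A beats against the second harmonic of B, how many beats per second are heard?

Fourth harmonic of the first: 4·170.3 = 681.2 Hz.
Second harmonic of the second: 2·344.4 = 688.8 Hz.
f_beat = |681.2 − 688.8| = 7.6 Hz.

7.6 Hz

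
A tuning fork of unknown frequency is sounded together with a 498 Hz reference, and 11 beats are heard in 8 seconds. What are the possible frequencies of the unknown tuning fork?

496.625 Hz or 499.375 Hz

Beat frequency = 11/8 = 1.375 Hz.
|f − 498| = 1.375, so f = 498 ± 1.375.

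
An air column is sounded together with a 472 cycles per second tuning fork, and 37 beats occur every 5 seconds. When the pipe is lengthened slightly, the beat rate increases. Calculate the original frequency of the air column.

Beat frequency = 37/5 = 7.4 Hz.
|f − 472| = 7.4, so the air column was at either 464.6 Hz or 479.4 Hz.
A longer pipe has a lower fundamental; the adjustment lowers the air column's frequency.
The beat rate rose, so the adjustment moved the air column further from 472 Hz — it was already below the reference.

464.6 Hz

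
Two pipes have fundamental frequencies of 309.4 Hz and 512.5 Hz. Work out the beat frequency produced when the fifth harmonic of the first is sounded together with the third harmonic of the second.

Fifth harmonic of the first: 5·309.4 = 1547.0 Hz.
Third harmonic of the second: 3·512.5 = 1537.5 Hz.
f_beat = |1547.0 − 1537.5| = 9.5 Hz.

9.5 Hz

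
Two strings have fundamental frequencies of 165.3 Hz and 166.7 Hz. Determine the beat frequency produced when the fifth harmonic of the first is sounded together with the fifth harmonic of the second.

Fifth harmonic of the first: 5·165.3 = 826.5 Hz.
Fifth harmonic of the second: 5·166.7 = 833.5 Hz.
f_beat = |826.5 − 833.5| = 7.0 Hz.

7.0 Hz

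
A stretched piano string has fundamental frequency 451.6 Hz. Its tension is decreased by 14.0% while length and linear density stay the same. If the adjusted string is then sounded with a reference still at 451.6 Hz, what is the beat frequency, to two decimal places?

32.80 Hz

For a string, f ∝ √T, so the new frequency is 451.6·√0.860 = 418.7966 Hz.
f_beat = |418.7966 − 451.6| = 32.80 Hz.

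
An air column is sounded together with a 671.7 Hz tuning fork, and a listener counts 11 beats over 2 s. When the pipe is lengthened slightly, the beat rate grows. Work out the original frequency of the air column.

666.2 Hz

Beat frequency = 11/2 = 5.5 Hz.
|f − 671.7| = 5.5, so the air column was at either 666.2 Hz or 677.2 Hz.
A longer pipe has a lower fundamental; the adjustment lowers the air column's frequency.
The beat rate rose, so the adjustment moved the air column further from 671.7 Hz — it was already below the reference.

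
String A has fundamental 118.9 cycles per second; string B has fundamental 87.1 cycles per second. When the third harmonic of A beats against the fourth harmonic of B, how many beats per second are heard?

Third harmonic of the first: 3·118.9 = 356.7 Hz.
Fourth harmonic of the second: 4·87.1 = 348.4 Hz.
f_beat = |356.7 − 348.4| = 8.3 Hz.

8.3 Hz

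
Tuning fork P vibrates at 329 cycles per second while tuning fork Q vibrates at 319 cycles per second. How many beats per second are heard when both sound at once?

Beats arise from superposition of two nearby frequencies; the beat rate is |f₁ − f₂|.
|329 − 319| = 10 Hz.

10 Hz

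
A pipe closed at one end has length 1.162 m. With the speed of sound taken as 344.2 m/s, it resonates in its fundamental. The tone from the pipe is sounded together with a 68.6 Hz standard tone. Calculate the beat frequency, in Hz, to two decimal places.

5.45 Hz

Closed pipe (odd harmonics): f_n = n·v/(4L) = 1·344.2/(4·1.162) = 74.0534 Hz.
f_beat = |74.0534 − 68.6| = 5.45 Hz.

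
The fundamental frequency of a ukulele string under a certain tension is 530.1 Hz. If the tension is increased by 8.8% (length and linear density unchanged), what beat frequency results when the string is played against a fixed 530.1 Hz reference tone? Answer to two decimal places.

For a string, f ∝ √T, so the new frequency is 530.1·√1.088 = 552.9327 Hz.
f_beat = |552.9327 − 530.1| = 22.83 Hz.

22.83 Hz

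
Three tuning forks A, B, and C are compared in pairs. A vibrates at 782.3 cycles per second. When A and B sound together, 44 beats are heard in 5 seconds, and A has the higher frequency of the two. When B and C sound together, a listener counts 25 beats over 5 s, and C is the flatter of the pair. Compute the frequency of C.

A–B: Beat frequency = 44/5 = 8.8 Hz.
B is below A, so f_B = 782.3 − 8.8 = 773.5 Hz.
B–C: Beat frequency = 25/5 = 5 Hz.
C is below B, so f_C = 773.5 − 5 = 768.5 Hz.

768.5 Hz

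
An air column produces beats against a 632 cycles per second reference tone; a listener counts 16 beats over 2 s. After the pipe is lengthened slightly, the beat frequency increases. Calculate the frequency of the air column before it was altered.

Beat frequency = 16/2 = 8 Hz.
|f − 632| = 8, so the air column was at either 624 Hz or 640 Hz.
A longer pipe has a lower fundamental; the adjustment lowers the air column's frequency.
The beat rate rose, so the adjustment moved the air column further from 632 Hz — it was already below the reference.

624 Hz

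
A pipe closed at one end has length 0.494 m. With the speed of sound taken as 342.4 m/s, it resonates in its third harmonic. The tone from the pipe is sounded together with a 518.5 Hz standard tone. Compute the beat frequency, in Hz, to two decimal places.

Closed pipe (odd harmonics): f_n = n·v/(4L) = 3·342.4/(4·0.494) = 519.8381 Hz.
f_beat = |519.8381 − 518.5| = 1.34 Hz.

1.34 Hz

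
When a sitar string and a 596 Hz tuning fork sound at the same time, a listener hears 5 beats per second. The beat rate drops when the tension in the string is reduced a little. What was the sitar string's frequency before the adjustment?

601 Hz

|f − 596| = 5, so the sitar string was at either 591 Hz or 601 Hz.
Lower tension means lower frequency; the adjustment lowers the sitar string's frequency.
The beat rate fell, so the adjustment moved the sitar string toward 596 Hz — it must have started above the reference.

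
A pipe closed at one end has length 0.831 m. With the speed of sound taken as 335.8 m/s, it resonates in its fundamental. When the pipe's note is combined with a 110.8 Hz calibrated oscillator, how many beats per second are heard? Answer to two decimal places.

9.78 Hz

Closed pipe (odd harmonics): f_n = n·v/(4L) = 1·335.8/(4·0.831) = 101.0229 Hz.
f_beat = |101.0229 − 110.8| = 9.78 Hz.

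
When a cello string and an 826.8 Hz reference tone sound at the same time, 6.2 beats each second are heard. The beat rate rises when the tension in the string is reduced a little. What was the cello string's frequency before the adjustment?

|f − 826.8| = 6.2, so the cello string was at either 820.6 Hz or 833 Hz.
Lower tension means lower frequency; the adjustment lowers the cello string's frequency.
The beat rate rose, so the adjustment moved the cello string further from 826.8 Hz — it was already below the reference.

820.6 Hz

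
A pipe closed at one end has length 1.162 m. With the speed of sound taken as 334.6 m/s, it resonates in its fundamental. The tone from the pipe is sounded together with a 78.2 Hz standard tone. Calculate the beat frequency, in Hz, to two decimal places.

Closed pipe (odd harmonics): f_n = n·v/(4L) = 1·334.6/(4·1.162) = 71.9880 Hz.
f_beat = |71.9880 − 78.2| = 6.21 Hz.

6.21 Hz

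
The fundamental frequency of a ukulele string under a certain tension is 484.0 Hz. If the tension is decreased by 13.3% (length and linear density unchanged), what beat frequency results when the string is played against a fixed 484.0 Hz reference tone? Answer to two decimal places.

33.33 Hz

For a string, f ∝ √T, so the new frequency is 484.0·√0.867 = 450.6661 Hz.
f_beat = |450.6661 − 484.0| = 33.33 Hz.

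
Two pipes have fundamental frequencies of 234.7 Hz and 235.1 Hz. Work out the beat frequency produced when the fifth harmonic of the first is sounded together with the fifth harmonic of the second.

Fifth harmonic of the first: 5·234.7 = 1173.5 Hz.
Fifth harmonic of the second: 5·235.1 = 1175.5 Hz.
f_beat = |1173.5 − 1175.5| = 2.0 Hz.

2.0 Hz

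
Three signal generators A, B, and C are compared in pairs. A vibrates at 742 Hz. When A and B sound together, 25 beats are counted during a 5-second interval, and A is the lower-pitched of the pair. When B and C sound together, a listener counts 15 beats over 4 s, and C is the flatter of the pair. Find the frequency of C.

743.25 Hz

A–B: Beat frequency = 25/5 = 5 Hz.
B is above A, so f_B = 742 + 5 = 747 Hz.
B–C: Beat frequency = 15/4 = 3.75 Hz.
C is below B, so f_C = 747 − 3.75 = 743.25 Hz.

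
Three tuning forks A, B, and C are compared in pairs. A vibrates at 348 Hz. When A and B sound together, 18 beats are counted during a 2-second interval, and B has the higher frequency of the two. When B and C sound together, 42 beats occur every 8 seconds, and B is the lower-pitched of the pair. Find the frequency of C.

A–B: Beat frequency = 18/2 = 9 Hz.
B is above A, so f_B = 348 + 9 = 357 Hz.
B–C: Beat frequency = 42/8 = 5.25 Hz.
C is above B, so f_C = 357 + 5.25 = 362.25 Hz.

362.25 Hz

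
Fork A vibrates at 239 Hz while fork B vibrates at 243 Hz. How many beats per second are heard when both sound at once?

The beat frequency equals the magnitude of the frequency difference.
|239 − 243| = 4 Hz.

4 Hz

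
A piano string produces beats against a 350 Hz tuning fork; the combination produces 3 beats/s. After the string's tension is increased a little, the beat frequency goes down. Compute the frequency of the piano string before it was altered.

347 Hz

|f − 350| = 3, so the piano string was at either 347 Hz or 353 Hz.
Higher tension means higher frequency; the adjustment raises the piano string's frequency.
The beat rate fell, so the adjustment moved the piano string toward 350 Hz — it must have started below the reference.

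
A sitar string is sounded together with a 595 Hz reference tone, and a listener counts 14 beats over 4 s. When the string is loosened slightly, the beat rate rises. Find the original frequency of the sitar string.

Beat frequency = 14/4 = 3.5 Hz.
|f − 595| = 3.5, so the sitar string was at either 591.5 Hz or 598.5 Hz.
Reducing tension lowers a string's frequency; the adjustment lowers the sitar string's frequency.
The beat rate rose, so the adjustment moved the sitar string further from 595 Hz — it was already below the reference.

591.5 Hz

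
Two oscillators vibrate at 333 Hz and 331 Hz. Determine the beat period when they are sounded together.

f_beat = |333 − 331| = 2 Hz.
Beat period T = 1 / f_beat = 1 / 2 s.

0.500 s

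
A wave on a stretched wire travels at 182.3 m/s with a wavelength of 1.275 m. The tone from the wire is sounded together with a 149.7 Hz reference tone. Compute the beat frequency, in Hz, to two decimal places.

6.72 Hz

Source frequency f = v/λ = 182.3/1.275 = 142.9804 Hz.
f_beat = |142.9804 − 149.7| = 6.72 Hz.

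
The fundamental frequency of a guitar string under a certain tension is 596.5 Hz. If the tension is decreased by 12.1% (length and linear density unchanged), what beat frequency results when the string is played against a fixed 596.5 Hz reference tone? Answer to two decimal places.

For a string, f ∝ √T, so the new frequency is 596.5·√0.879 = 559.2486 Hz.
f_beat = |559.2486 − 596.5| = 37.25 Hz.

37.25 Hz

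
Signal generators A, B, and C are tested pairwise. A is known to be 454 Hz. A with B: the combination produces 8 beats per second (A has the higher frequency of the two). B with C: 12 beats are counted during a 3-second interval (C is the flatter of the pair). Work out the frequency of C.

B is below A, so f_B = 454 − 8 = 446 Hz.
B–C: Beat frequency = 12/3 = 4 Hz.
C is below B, so f_C = 446 − 4 = 442 Hz.

442 Hz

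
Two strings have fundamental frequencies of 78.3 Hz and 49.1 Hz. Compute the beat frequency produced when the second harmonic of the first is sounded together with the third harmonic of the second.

9.3 Hz

Second harmonic of the first: 2·78.3 = 156.6 Hz.
Third harmonic of the second: 3·49.1 = 147.3 Hz.
f_beat = |156.6 − 147.3| = 9.3 Hz.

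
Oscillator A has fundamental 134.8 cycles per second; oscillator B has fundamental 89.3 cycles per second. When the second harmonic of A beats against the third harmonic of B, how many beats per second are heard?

Second harmonic of the first: 2·134.8 = 269.6 Hz.
Third harmonic of the second: 3·89.3 = 267.9 Hz.
f_beat = |269.6 − 267.9| = 1.7 Hz.

1.7 Hz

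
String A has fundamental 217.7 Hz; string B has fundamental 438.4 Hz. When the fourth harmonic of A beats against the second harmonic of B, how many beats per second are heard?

Fourth harmonic of the first: 4·217.7 = 870.8 Hz.
Second harmonic of the second: 2·438.4 = 876.8 Hz.
f_beat = |870.8 − 876.8| = 6.0 Hz.

6.0 Hz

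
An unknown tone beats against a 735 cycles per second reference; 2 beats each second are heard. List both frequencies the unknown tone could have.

733 Hz or 737 Hz

|f − 735| = 2, so f = 735 ± 2.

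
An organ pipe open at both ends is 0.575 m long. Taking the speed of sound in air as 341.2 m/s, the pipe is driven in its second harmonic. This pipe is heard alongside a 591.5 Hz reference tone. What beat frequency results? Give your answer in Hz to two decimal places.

Open pipe: f_n = n·v/(2L) = 2·341.2/(2·0.575) = 593.3913 Hz.
f_beat = |593.3913 − 591.5| = 1.89 Hz.

1.89 Hz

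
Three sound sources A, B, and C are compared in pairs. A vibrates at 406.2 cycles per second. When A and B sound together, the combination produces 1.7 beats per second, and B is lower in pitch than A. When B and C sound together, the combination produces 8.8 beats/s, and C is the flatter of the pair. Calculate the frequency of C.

B is below A, so f_B = 406.2 − 1.7 = 404.5 Hz.
C is below B, so f_C = 404.5 − 8.8 = 395.7 Hz.

395.7 Hz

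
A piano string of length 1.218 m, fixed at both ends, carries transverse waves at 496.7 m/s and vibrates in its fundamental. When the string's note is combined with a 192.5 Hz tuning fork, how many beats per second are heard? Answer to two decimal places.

11.40 Hz

For a string fixed at both ends, f_n = n·v/(2L) = 1·496.7/(2·1.218) = 203.8998 Hz.
f_beat = |203.8998 − 192.5| = 11.40 Hz.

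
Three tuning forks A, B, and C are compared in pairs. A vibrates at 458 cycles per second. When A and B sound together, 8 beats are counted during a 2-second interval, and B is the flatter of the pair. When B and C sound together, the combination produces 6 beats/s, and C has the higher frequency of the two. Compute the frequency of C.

A–B: Beat frequency = 8/2 = 4 Hz.
B is below A, so f_B = 458 − 4 = 454 Hz.
C is above B, so f_C = 454 + 6 = 460 Hz.

460 Hz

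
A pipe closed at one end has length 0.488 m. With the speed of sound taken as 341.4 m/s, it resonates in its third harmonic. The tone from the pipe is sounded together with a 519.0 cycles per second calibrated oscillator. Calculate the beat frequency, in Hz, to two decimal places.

Closed pipe (odd harmonics): f_n = n·v/(4L) = 3·341.4/(4·0.488) = 524.6926 Hz.
f_beat = |524.6926 − 519.0| = 5.69 Hz.

5.69 Hz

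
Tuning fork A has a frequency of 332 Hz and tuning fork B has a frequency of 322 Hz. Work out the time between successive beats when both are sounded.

f_beat = |332 − 322| = 10 Hz.
Beat period T = 1 / f_beat = 1 / 10 s.

0.100 s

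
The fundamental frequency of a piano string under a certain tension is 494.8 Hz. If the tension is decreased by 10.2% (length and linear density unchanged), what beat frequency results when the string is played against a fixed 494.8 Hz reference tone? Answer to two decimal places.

For a string, f ∝ √T, so the new frequency is 494.8·√0.898 = 468.8866 Hz.
f_beat = |468.8866 − 494.8| = 25.91 Hz.

25.91 Hz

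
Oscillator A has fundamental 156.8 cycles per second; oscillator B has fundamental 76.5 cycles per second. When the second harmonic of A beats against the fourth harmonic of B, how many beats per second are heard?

7.6 Hz

Second harmonic of the first: 2·156.8 = 313.6 Hz.
Fourth harmonic of the second: 4·76.5 = 306.0 Hz.
f_beat = |313.6 − 306.0| = 7.6 Hz.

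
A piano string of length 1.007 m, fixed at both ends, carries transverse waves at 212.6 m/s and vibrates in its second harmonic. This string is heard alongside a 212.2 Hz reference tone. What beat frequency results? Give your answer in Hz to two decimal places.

For a string fixed at both ends, f_n = n·v/(2L) = 2·212.6/(2·1.007) = 211.1221 Hz.
f_beat = |211.1221 − 212.2| = 1.08 Hz.

1.08 Hz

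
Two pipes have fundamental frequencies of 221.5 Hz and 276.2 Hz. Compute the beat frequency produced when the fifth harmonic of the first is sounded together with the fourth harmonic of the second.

Fifth harmonic of the first: 5·221.5 = 1107.5 Hz.
Fourth harmonic of the second: 4·276.2 = 1104.8 Hz.
f_beat = |1107.5 − 1104.8| = 2.7 Hz.

2.7 Hz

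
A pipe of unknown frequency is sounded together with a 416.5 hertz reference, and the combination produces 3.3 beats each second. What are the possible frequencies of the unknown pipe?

|f − 416.5| = 3.3, so f = 416.5 ± 3.3.

413.2 Hz or 419.8 Hz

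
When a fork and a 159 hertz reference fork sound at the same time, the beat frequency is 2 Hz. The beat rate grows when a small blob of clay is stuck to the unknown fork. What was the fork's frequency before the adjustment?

|f − 159| = 2, so the fork was at either 157 Hz or 161 Hz.
Adding mass to a fork lowers its frequency; the adjustment lowers the fork's frequency.
The beat rate rose, so the adjustment moved the fork further from 159 Hz — it was already below the reference.

157 Hz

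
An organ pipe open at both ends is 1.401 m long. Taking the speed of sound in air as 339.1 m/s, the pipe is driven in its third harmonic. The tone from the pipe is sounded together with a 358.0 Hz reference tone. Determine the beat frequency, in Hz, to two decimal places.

5.06 Hz

Open pipe: f_n = n·v/(2L) = 3·339.1/(2·1.401) = 363.0621 Hz.
f_beat = |363.0621 − 358.0| = 5.06 Hz.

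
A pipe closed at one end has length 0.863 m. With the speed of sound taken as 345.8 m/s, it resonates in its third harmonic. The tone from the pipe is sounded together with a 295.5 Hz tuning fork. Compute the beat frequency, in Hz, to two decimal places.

5.02 Hz

Closed pipe (odd harmonics): f_n = n·v/(4L) = 3·345.8/(4·0.863) = 300.5214 Hz.
f_beat = |300.5214 − 295.5| = 5.02 Hz.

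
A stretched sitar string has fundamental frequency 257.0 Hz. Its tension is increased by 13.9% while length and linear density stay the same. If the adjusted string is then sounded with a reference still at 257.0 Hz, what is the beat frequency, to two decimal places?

For a string, f ∝ √T, so the new frequency is 257.0·√1.139 = 274.2805 Hz.
f_beat = |274.2805 − 257.0| = 17.28 Hz.

17.28 Hz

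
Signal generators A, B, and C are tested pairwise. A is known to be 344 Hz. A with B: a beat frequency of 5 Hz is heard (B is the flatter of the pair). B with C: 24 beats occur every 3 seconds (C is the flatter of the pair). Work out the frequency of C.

331 Hz

B is below A, so f_B = 344 − 5 = 339 Hz.
B–C: Beat frequency = 24/3 = 8 Hz.
C is below B, so f_C = 339 − 8 = 331 Hz.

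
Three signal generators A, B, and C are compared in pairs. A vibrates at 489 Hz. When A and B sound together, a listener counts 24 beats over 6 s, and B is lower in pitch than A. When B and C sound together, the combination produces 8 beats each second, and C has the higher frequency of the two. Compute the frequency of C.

A–B: Beat frequency = 24/6 = 4 Hz.
B is below A, so f_B = 489 − 4 = 485 Hz.
C is above B, so f_C = 485 + 8 = 493 Hz.

493 Hz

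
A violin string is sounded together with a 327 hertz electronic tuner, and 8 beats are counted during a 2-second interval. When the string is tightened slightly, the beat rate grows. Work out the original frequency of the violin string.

Beat frequency = 8/2 = 4 Hz.
|f − 327| = 4, so the violin string was at either 323 Hz or 331 Hz.
Increasing tension raises a string's frequency; the adjustment raises the violin string's frequency.
The beat rate rose, so the adjustment moved the violin string further from 327 Hz — it was already above the reference.

331 Hz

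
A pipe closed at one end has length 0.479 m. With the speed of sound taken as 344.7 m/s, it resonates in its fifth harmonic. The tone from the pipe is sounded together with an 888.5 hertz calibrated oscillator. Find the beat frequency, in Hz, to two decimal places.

11.03 Hz

Closed pipe (odd harmonics): f_n = n·v/(4L) = 5·344.7/(4·0.479) = 899.5303 Hz.
f_beat = |899.5303 − 888.5| = 11.03 Hz.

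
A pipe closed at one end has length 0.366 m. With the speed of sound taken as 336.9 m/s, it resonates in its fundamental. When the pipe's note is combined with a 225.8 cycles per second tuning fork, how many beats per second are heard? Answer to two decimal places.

4.32 Hz

Closed pipe (odd harmonics): f_n = n·v/(4L) = 1·336.9/(4·0.366) = 230.1230 Hz.
f_beat = |230.1230 − 225.8| = 4.32 Hz.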